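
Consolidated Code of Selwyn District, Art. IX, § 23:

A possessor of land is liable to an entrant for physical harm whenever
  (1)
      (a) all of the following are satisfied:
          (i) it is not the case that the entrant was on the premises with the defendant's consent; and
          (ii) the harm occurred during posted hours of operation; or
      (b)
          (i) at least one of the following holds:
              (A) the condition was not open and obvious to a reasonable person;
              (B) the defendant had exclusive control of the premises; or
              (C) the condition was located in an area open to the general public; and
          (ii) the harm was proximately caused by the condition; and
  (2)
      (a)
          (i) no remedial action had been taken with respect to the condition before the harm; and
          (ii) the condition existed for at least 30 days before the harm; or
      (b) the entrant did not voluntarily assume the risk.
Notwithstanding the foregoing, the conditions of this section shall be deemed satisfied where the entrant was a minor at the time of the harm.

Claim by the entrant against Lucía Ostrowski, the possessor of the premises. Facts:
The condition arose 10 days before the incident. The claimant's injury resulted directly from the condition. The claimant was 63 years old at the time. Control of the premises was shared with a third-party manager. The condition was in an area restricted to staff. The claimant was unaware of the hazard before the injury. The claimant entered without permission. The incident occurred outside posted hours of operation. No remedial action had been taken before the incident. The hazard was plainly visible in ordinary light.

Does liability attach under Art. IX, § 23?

(i) not (consent to enter) — met.
(ii) during posted hours — not satisfied.
(a) = T AND F = false.
(A) not open/obvious — fails.
(B) exclusive control — not satisfied.
(C) public area — not met.
(i) = F OR F OR F = false.
(ii) proximate cause — satisfied.
(b) = F AND T = false.
(1) = F OR F = false.
(i) no remedial action — holds.
(ii) condition ≥30 days old — fails.
So (a) is not satisfied (T AND F).
(b) no assumed risk — satisfied.
(2) = F OR T = true.
Overall = F AND T = false.
Exception (entrant a minor) — not satisfied.
Result: main false OR exception false → false.

No — not liable.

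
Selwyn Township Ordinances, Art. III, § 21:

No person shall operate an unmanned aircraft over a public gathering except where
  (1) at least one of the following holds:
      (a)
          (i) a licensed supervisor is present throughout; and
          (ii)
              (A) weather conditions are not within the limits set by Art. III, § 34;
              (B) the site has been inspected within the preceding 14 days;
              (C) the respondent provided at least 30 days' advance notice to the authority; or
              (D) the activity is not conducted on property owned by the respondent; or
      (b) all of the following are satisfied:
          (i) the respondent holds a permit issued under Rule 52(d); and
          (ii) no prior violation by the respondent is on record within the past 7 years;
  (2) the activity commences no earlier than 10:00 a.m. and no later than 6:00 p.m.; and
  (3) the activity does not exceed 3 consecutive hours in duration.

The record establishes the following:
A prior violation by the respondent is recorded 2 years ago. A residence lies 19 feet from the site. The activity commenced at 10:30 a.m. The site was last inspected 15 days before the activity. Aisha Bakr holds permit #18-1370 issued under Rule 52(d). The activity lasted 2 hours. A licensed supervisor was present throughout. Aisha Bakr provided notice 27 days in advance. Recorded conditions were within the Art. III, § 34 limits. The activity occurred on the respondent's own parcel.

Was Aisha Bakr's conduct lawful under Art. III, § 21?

(i) supervisor present — met.
(A) not (weather ok) — not satisfied.
(B) site inspected — not met.
(C) ≥30 days' notice — fails.
(D) not (own property) — not satisfied.
So (ii) is not satisfied (F OR F OR F OR F).
(a) = T AND F = false.
(i) holds permit — met.
(ii) no prior violation — not met.
So (b) is not satisfied (T AND F).
(1): F OR F → false.
(2) start within hours — holds.
(3) ≤ 3 hrs duration — met.
Overall: F AND T AND T → false.

No — unlawful.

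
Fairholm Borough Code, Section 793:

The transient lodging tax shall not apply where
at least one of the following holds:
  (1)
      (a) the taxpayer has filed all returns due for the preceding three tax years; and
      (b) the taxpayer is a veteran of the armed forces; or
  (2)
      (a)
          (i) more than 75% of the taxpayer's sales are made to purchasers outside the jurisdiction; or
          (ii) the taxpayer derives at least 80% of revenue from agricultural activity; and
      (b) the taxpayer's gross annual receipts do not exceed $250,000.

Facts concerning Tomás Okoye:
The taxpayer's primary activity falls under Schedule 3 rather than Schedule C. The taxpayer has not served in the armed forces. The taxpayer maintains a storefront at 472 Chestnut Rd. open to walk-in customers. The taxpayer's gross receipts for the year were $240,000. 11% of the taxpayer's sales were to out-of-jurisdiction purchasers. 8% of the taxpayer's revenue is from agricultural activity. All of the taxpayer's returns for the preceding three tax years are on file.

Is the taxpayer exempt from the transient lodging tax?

(a) returns current — satisfied.
(b) veteran — fails.
(1): T AND F → false.
(i) >75% out-of-jur. sales — not satisfied.
(ii) ≥80% agricultural — not met.
(a): F OR F → false.
(b) receipts ≤ $250,000 — met.
So (2) is not satisfied (F AND T).
Overall = F OR F = false.

No — not exempt.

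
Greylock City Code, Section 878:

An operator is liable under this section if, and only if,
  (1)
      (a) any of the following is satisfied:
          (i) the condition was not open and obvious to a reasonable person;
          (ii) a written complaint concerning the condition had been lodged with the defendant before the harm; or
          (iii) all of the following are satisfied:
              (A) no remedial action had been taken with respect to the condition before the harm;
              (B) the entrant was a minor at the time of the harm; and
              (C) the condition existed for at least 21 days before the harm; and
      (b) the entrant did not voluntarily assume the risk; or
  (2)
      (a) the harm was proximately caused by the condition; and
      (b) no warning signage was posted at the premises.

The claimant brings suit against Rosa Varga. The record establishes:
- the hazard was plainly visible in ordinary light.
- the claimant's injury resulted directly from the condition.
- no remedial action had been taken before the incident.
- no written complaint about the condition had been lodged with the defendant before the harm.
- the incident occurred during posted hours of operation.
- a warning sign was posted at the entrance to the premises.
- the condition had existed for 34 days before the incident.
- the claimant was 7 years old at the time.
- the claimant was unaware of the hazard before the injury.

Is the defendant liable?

Yes — liable.

(i) not open/obvious — not met.
(ii) complaint lodged — fails.
(A) no remedial action — holds.
(B) entrant a minor — met.
(C) condition ≥21 days old — met.
(iii) = T AND T AND T = true.
(a) = F OR F OR T = true.
(b) no assumed risk — met.
(1) = T AND T = true.
(a) proximate cause — holds.
(b) no signage posted — not satisfied.
(2): T AND F → false.
Overall = T OR F = true.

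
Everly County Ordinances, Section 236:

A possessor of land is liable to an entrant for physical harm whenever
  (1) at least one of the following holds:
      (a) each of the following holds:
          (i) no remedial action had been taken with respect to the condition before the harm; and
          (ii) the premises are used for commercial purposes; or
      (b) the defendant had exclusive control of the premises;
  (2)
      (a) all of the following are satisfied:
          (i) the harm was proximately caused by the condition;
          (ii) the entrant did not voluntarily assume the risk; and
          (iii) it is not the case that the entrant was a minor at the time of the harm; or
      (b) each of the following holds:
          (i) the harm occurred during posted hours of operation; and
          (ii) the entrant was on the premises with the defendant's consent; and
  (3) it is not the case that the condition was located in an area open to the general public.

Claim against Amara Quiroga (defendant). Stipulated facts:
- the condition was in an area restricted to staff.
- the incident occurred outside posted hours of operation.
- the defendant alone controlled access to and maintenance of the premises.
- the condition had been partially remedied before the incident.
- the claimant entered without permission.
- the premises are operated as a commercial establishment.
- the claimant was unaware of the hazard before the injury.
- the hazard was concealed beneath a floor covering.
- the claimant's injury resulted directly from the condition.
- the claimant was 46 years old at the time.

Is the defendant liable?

(i) no remedial action — fails.
(ii) commercial use — holds.
So (a) is not satisfied (F AND T).
(b) exclusive control — holds.
(1): F OR T → true.
(i) proximate cause — met.
(ii) no assumed risk — holds.
(iii) not (entrant a minor) — holds.
So (a) is satisfied (T AND T AND T).
(i) during posted hours — not met.
(ii) consent to enter — not satisfied.
(b): F AND F → false.
(2): T OR F → true.
(3) not (public area) — holds.
Overall: T AND T AND T → true.

Yes — liable.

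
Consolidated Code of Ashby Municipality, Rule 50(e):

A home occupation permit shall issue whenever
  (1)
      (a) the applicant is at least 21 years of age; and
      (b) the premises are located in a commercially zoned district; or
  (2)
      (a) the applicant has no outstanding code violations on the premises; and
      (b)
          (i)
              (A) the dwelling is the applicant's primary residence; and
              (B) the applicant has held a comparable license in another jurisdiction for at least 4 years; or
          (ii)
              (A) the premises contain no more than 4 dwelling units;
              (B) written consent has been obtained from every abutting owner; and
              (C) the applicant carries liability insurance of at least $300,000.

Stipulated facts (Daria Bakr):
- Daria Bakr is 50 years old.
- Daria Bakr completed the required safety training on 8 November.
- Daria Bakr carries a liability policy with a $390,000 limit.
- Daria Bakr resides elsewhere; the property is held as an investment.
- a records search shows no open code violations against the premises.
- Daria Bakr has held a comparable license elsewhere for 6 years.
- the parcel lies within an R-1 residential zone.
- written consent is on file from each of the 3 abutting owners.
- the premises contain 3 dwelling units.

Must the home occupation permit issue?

Yes — granted.

(a) age ≥ 21 — satisfied.
(b) commercially zoned — fails.
(1) = T AND F = false.
(a) no code violations — holds.
(A) primary residence — fails.
(B) prior license ≥ 4 yr — satisfied.
(i) = F AND T = false.
(A) ≤ 4 units — met.
(B) all abutters consent — holds.
(C) insurance ≥ $300,000 — holds.
(ii): T AND T AND T → true.
So (b) is satisfied (F OR T).
So (2) is satisfied (T AND T).
So Overall is satisfied (F OR T).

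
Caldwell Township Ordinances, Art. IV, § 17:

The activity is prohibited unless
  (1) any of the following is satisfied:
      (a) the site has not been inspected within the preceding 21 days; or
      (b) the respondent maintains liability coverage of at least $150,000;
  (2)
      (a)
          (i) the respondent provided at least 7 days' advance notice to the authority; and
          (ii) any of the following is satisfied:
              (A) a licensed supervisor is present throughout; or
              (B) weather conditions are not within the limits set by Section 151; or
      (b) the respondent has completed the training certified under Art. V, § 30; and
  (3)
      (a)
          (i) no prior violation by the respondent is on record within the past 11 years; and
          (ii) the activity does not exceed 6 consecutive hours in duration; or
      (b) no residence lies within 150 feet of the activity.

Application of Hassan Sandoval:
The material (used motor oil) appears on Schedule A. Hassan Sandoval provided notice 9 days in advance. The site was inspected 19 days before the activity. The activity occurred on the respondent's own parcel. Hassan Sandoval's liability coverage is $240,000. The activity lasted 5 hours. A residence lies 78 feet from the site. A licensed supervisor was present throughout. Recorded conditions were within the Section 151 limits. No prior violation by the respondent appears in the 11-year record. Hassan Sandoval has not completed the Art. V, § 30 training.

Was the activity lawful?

(a) not (site inspected) — not met.
(b) coverage ≥ $150,000 — satisfied.
(1) = F OR T = true.
(i) ≥7 days' notice — holds.
(A) supervisor present — holds.
(B) not (weather ok) — fails.
(ii) = T OR F = true.
So (a) is satisfied (T AND T).
(b) training certified — not satisfied.
(2): T OR F → true.
(i) no prior violation — met.
(ii) ≤ 6 hrs duration — met.
So (a) is satisfied (T AND T).
(b) no residence in 150 ft — fails.
(3): T OR F → true.
Overall: T AND T AND T → true.

Yes — lawful.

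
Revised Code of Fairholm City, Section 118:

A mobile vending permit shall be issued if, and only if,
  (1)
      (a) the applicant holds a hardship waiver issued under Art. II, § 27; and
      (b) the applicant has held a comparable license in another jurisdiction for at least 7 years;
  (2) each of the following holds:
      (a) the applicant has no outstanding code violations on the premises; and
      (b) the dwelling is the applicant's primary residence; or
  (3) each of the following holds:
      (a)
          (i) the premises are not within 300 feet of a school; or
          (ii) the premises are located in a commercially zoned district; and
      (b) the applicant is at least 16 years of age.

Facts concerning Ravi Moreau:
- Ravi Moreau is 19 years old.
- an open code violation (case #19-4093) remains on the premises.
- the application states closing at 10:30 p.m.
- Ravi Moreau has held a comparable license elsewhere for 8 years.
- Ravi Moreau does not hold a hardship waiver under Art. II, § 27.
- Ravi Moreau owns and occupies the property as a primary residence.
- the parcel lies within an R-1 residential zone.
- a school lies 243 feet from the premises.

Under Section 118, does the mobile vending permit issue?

No — denied.

(a) hardship waiver — fails.
(b) prior license ≥ 7 yr — holds.
(1) = F AND T = false.
(a) no code violations — fails.
(b) primary residence — satisfied.
(2) = F AND T = false.
(i) ≥300 ft from school — not met.
(ii) commercially zoned — fails.
(a): F OR F → false.
(b) age ≥ 16 — satisfied.
(3) = F AND T = false.
So Overall is not satisfied (F OR F OR F).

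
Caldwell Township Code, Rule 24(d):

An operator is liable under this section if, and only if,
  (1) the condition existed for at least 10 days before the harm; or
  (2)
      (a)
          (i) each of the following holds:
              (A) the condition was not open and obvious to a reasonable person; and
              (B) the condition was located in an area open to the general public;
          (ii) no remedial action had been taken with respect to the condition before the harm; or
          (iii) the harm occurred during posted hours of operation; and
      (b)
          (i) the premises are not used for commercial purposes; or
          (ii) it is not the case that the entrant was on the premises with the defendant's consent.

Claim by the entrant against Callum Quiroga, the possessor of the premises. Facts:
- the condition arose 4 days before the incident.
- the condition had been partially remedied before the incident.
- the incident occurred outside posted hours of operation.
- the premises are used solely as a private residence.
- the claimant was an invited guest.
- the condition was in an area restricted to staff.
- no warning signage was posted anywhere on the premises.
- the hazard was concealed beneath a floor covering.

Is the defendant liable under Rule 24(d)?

No — not liable.

(1) condition ≥10 days old — not satisfied.
(A) not open/obvious — satisfied.
(B) public area — not satisfied.
So (i) is not satisfied (T AND F).
(ii) no remedial action — not satisfied.
(iii) during posted hours — not met.
(a): F OR F OR F → false.
(i) not (commercial use) — holds.
(ii) not (consent to enter) — not satisfied.
(b): T OR F → true.
So (2) is not satisfied (F AND T).
Overall: F OR F → false.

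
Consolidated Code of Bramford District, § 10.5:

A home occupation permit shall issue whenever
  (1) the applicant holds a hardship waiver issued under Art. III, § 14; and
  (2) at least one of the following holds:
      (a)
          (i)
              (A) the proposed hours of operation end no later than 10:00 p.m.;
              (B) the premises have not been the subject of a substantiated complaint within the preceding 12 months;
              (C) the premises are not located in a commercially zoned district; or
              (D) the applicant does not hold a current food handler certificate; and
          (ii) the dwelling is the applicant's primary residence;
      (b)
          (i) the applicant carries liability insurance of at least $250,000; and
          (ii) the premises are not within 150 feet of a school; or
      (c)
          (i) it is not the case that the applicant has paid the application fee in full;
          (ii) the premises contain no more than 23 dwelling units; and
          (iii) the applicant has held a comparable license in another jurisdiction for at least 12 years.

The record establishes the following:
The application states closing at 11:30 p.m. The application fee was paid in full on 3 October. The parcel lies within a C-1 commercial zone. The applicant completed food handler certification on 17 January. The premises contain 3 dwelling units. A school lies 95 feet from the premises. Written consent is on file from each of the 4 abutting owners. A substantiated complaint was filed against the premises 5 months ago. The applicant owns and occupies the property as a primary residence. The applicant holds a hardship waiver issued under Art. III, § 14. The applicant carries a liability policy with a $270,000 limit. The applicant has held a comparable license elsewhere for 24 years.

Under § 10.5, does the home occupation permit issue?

No — denied.

(1) hardship waiver — holds.
(A) closes by 10 p.m. — fails.
(B) no complaint in 12 mo. — not met.
(C) not (commercially zoned) — not satisfied.
(D) not (food handler cert.) — not satisfied.
(i): F OR F OR F OR F → false.
(ii) primary residence — satisfied.
(a): F AND T → false.
(i) insurance ≥ $250,000 — met.
(ii) ≥150 ft from school — not satisfied.
(b): T AND F → false.
(i) not (fee paid) — not satisfied.
(ii) ≤ 23 units — satisfied.
(iii) prior license ≥ 12 yr — holds.
(c): F AND T AND T → false.
(2) = F OR F OR F = false.
So Overall is not satisfied (T AND F).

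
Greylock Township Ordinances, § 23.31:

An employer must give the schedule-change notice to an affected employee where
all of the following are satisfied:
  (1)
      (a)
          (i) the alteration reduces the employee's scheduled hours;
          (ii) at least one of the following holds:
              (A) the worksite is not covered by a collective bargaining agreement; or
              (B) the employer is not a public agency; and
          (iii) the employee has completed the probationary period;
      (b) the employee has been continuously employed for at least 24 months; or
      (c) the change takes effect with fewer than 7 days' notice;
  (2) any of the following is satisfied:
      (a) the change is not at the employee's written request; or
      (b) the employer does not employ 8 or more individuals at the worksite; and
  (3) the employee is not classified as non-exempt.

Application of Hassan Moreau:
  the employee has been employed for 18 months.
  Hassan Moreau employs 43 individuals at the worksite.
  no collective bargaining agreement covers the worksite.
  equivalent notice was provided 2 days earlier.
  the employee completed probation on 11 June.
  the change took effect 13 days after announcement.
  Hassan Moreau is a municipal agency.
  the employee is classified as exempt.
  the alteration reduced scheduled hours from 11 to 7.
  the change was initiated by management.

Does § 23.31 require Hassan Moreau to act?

Yes — required.

(i) hours reduced — holds.
(A) no CBA — holds.
(B) not (public agency) — fails.
So (ii) is satisfied (T OR F).
(iii) past probation — met.
(a) = T AND T AND T = true.
(b) tenure ≥ 24 mo. — not satisfied.
(c) < 7 days' notice — not met.
(1): T OR F OR F → true.
(a) not employee-requested — holds.
(b) not (≥ 8 at site) — not met.
So (2) is satisfied (T OR F).
(3) not (non-exempt) — met.
Overall: T AND T AND T → true.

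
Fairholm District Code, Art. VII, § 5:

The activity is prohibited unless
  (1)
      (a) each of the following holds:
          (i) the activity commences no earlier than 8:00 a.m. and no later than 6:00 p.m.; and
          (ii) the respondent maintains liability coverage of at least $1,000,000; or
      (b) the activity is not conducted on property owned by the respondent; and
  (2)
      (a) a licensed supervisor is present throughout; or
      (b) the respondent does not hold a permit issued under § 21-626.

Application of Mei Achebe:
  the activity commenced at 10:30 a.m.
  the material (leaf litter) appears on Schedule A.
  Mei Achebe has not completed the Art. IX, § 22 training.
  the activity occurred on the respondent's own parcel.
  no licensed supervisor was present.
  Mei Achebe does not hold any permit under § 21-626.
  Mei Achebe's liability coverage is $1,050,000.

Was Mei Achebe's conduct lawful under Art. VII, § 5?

(i) start within hours — satisfied.
(ii) coverage ≥ $1,000,000 — holds.
So (a) is satisfied (T AND T).
(b) not (own property) — not met.
(1) = T OR F = true.
(a) supervisor present — not met.
(b) not (holds permit) — holds.
(2): F OR T → true.
Overall = T AND T = true.

Yes — lawful.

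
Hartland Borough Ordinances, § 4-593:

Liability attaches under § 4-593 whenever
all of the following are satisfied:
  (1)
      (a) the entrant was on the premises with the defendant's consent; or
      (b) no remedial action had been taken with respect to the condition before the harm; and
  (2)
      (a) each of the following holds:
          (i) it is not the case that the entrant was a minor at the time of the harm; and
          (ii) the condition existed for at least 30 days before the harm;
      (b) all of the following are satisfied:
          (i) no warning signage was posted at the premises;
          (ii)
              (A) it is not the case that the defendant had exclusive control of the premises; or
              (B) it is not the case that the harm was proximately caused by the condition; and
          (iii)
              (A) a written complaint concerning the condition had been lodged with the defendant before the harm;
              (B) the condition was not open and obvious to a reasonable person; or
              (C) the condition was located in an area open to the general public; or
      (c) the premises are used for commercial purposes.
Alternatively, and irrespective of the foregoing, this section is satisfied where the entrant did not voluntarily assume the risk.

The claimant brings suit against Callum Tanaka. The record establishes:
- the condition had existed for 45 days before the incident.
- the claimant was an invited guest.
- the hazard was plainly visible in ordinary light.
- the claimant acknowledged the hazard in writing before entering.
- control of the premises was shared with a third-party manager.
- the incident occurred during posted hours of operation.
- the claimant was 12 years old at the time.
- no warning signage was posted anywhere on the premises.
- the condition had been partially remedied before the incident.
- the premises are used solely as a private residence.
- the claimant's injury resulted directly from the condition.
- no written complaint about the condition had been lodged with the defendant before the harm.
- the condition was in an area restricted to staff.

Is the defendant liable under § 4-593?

No — not liable.

(a) consent to enter — met.
(b) no remedial action — not satisfied.
(1) = T OR F = true.
(i) not (entrant a minor) — not satisfied.
(ii) condition ≥30 days old — met.
(a) = F AND T = false.
(i) no signage posted — holds.
(A) not (exclusive control) — met.
(B) not (proximate cause) — not met.
So (ii) is satisfied (T OR F).
(A) complaint lodged — not met.
(B) not open/obvious — fails.
(C) public area — fails.
(iii) = F OR F OR F = false.
So (b) is not satisfied (T AND T AND F).
(c) commercial use — not met.
(2): F OR F OR F → false.
So Overall is not satisfied (T AND F).
Exception (no assumed risk) — not satisfied.
Result: main false OR exception false → false.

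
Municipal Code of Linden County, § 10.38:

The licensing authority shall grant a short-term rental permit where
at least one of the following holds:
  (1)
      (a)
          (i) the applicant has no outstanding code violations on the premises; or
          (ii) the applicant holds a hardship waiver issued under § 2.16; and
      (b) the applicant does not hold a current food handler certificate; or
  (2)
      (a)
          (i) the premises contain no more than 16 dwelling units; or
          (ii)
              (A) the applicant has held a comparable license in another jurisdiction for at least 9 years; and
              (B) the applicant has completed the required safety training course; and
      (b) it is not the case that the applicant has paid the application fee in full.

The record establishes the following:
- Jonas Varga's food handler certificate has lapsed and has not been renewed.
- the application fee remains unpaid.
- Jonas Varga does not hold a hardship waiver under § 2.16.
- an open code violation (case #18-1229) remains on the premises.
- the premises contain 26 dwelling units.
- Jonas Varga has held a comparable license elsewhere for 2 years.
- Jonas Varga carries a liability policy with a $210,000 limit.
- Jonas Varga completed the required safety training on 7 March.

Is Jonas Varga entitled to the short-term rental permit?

(i) no code violations — fails.
(ii) hardship waiver — fails.
So (a) is not satisfied (F OR F).
(b) not (food handler cert.) — met.
(1) = F AND T = false.
(i) ≤ 16 units — fails.
(A) prior license ≥ 9 yr — fails.
(B) safety training — met.
(ii) = F AND T = false.
So (a) is not satisfied (F OR F).
(b) not (fee paid) — satisfied.
(2) = F AND T = false.
Overall = F OR F = false.

No — denied.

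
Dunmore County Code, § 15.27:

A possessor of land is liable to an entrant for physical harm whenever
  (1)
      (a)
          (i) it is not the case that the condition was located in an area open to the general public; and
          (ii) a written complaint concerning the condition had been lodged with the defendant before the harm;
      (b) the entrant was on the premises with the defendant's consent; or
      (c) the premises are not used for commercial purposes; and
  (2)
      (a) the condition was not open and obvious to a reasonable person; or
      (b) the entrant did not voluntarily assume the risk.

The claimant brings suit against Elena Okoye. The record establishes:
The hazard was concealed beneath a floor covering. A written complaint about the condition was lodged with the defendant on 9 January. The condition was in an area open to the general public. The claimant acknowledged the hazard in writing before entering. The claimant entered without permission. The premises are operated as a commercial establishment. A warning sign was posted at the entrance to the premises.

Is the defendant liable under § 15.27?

No — not liable.

(i) not (public area) — not met.
(ii) complaint lodged — met.
So (a) is not satisfied (F AND T).
(b) consent to enter — fails.
(c) not (commercial use) — not met.
(1) = F OR F OR F = false.
(a) not open/obvious — satisfied.
(b) no assumed risk — not satisfied.
(2) = T OR F = true.
Overall: F AND T → false.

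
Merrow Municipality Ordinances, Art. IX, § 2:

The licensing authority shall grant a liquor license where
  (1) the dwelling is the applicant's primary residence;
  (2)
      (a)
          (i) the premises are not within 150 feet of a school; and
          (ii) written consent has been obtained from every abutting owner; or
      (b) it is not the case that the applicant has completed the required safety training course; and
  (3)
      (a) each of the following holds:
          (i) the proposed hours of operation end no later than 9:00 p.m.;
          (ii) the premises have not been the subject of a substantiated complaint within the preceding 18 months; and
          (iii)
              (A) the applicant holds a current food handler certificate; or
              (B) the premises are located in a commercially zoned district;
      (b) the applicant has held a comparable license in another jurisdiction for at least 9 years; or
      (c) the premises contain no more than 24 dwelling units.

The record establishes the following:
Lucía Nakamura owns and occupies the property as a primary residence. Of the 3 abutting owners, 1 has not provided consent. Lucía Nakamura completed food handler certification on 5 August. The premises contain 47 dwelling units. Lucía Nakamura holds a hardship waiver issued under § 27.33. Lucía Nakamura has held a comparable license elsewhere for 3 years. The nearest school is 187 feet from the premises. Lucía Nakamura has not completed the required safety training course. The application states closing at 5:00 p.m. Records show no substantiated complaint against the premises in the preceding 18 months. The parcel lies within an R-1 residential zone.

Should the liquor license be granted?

Yes — granted.

(1) primary residence — met.
(i) ≥150 ft from school — holds.
(ii) all abutters consent — fails.
So (a) is not satisfied (T AND F).
(b) not (safety training) — met.
(2): F OR T → true.
(i) closes by 9 p.m. — satisfied.
(ii) no complaint in 18 mo. — met.
(A) food handler cert. — holds.
(B) commercially zoned — fails.
(iii): T OR F → true.
So (a) is satisfied (T AND T AND T).
(b) prior license ≥ 9 yr — not met.
(c) ≤ 24 units — not met.
So (3) is satisfied (T OR F OR F).
Overall = T AND T AND T = true.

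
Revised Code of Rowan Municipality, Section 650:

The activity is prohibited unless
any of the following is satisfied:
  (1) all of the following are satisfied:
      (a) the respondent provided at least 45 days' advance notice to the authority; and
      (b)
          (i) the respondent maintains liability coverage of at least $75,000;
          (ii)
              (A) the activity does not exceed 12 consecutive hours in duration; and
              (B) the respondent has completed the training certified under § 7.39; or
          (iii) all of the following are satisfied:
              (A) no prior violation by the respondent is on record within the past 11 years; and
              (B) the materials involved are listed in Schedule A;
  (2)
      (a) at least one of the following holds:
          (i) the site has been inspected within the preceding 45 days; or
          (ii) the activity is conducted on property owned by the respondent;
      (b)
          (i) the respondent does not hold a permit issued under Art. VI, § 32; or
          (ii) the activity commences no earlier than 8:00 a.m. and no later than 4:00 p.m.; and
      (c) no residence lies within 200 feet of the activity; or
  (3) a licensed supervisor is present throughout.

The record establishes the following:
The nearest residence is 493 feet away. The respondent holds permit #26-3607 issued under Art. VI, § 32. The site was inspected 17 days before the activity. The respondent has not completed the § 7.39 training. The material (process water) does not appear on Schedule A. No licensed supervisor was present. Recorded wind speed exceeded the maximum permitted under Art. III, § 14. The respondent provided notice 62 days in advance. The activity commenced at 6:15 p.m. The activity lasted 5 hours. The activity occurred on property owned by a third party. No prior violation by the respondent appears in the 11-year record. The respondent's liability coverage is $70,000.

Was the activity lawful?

(a) ≥45 days' notice — satisfied.
(i) coverage ≥ $75,000 — not met.
(A) ≤ 12 hrs duration — holds.
(B) training certified — not met.
(ii): T AND F → false.
(A) no prior violation — holds.
(B) Schedule A material — not satisfied.
So (iii) is not satisfied (T AND F).
(b) = F OR F OR F = false.
So (1) is not satisfied (T AND F).
(i) site inspected — satisfied.
(ii) own property — not satisfied.
(a) = T OR F = true.
(i) not (holds permit) — not satisfied.
(ii) start within hours — not satisfied.
So (b) is not satisfied (F OR F).
(c) no residence in 200 ft — met.
So (2) is not satisfied (T AND F AND T).
(3) supervisor present — fails.
So Overall is not satisfied (F OR F OR F).

No — unlawful.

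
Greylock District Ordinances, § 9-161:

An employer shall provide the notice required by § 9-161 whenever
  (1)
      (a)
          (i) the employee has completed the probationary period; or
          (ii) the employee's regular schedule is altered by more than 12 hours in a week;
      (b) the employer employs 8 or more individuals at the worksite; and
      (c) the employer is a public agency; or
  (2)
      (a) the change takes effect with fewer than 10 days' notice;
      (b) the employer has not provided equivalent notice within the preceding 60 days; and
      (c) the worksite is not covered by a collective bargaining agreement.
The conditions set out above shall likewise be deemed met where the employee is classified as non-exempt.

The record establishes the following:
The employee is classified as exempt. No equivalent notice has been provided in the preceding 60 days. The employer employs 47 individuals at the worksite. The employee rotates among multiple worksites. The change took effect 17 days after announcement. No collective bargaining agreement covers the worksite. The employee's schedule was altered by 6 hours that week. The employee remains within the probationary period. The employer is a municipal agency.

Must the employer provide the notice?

(i) past probation — fails.
(ii) schedule shift > 12h — fails.
So (a) is not satisfied (F OR F).
(b) ≥ 8 at site — satisfied.
(c) public agency — met.
So (1) is not satisfied (F AND T AND T).
(a) < 10 days' notice — not met.
(b) no recent notice — holds.
(c) no CBA — met.
(2): F AND T AND T → false.
Overall: F OR F → false.
Exception (non-exempt) — not satisfied.
Result: main false OR exception false → false.

No — not required.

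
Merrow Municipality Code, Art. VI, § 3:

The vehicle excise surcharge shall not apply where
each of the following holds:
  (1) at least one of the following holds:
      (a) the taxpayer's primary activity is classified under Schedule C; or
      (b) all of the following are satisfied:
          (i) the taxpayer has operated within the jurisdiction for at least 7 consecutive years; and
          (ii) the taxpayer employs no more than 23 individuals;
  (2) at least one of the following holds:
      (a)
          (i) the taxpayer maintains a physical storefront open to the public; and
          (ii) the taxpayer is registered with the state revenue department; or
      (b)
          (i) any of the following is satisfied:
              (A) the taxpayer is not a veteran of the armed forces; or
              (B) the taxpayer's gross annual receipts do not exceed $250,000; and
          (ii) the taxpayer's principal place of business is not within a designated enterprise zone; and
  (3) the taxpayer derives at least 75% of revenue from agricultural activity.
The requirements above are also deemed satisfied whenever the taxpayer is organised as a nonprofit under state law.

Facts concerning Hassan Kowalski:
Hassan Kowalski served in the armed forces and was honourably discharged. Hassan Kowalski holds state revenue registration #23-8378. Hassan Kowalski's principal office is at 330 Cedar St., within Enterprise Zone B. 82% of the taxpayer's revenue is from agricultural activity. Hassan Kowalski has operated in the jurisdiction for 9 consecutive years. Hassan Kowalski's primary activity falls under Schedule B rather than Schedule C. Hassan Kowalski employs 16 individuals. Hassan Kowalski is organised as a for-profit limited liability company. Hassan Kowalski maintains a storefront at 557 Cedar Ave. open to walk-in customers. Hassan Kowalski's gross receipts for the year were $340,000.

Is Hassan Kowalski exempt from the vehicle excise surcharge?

Yes — exempt.

(a) Schedule C activity — fails.
(i) ≥ 7 yrs in jurisdiction — holds.
(ii) ≤ 23 employees — met.
So (b) is satisfied (T AND T).
(1) = F OR T = true.
(i) has storefront — met.
(ii) state-registered — holds.
(a): T AND T → true.
(A) not (veteran) — not satisfied.
(B) receipts ≤ $250,000 — not met.
(i): F OR F → false.
(ii) not (in enterprise zone) — not satisfied.
(b) = F AND F = false.
(2): T OR F → true.
(3) ≥75% agricultural — met.
Overall: T AND T AND T → true.
Exception (nonprofit) — not satisfied.
Result: main true OR exception false → true.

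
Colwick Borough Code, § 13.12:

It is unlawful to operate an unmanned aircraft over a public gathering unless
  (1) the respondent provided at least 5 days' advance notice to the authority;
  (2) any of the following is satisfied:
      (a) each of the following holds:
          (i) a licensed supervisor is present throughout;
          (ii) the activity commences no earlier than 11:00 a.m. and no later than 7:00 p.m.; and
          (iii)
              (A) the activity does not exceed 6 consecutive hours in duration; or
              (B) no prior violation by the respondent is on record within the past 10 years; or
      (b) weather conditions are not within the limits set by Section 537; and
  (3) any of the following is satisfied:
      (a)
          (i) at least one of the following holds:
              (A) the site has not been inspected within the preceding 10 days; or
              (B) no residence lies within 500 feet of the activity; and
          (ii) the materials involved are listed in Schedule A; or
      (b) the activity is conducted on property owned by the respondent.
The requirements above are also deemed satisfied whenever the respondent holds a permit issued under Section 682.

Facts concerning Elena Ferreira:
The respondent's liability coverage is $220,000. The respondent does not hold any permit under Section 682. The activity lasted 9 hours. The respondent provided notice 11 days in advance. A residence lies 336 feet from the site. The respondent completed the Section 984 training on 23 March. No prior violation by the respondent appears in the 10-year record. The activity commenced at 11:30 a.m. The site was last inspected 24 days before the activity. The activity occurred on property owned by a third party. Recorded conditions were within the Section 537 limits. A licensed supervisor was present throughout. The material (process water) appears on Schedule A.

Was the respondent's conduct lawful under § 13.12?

Yes — lawful.

(1) ≥5 days' notice — met.
(i) supervisor present — holds.
(ii) start within hours — satisfied.
(A) ≤ 6 hrs duration — not satisfied.
(B) no prior violation — met.
(iii) = F OR T = true.
(a) = T AND T AND T = true.
(b) not (weather ok) — not met.
(2): T OR F → true.
(A) not (site inspected) — holds.
(B) no residence in 500 ft — not met.
(i) = T OR F = true.
(ii) Schedule A material — met.
(a) = T AND T = true.
(b) own property — not satisfied.
(3) = T OR F = true.
Overall = T AND T AND T = true.
Exception (holds permit) — not satisfied.
Result: main true OR exception false → true.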